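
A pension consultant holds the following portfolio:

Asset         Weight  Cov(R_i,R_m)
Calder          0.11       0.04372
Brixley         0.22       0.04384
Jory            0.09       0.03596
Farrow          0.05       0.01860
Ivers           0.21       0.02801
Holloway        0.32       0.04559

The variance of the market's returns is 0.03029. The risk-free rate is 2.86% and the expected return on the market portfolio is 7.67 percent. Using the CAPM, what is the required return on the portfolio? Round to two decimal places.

9.07%

β_Calder = 0.04372 / 0.03029 = 1.4434
β_Brixley = 0.04384 / 0.03029 = 1.4473
β_Jory = 0.03596 / 0.03029 = 1.1872
β_Farrow = 0.01860 / 0.03029 = 0.6141
β_Ivers = 0.02801 / 0.03029 = 0.9247
β_Holloway = 0.04559 / 0.03029 = 1.5051
β_P = Σ w_i β_i = 0.11×1.4434 + 0.22×1.4473 + 0.09×1.1872 + 0.05×0.6141 + 0.21×0.9247 + 0.32×1.5051 = 1.2906
MRP = 7.67% − 2.86% = 4.81%
E(R_P) = R_f + β_P × MRP = 2.86% + 1.2906 × 4.81% = 9.07%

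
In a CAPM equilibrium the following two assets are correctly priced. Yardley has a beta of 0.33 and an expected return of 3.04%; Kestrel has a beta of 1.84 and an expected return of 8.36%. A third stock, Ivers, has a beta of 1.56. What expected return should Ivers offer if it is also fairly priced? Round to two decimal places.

7.37%

MRP (SML slope) = (8.36% − 3.04%) / (1.84 − 0.33) = 5.32% / 1.51 = 3.5232%
R_f (intercept) = 3.04% − 0.33 × 3.5232% = 1.8773%
E(R_Ivers) = R_f + β × MRP = 1.8773% + 1.56 × 3.5232% = 7.37%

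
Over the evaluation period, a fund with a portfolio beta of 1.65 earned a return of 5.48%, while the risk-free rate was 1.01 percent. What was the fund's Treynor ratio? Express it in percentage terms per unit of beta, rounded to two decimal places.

2.71%

Treynor = (R_P − R_f) / β_P = (5.48% − 1.01%) / 1.6500 = 4.47% / 1.6500 = 2.71%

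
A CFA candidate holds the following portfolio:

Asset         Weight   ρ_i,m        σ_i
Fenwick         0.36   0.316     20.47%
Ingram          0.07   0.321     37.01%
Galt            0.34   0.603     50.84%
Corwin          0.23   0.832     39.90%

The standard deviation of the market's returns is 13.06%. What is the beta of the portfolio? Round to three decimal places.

β_Fenwick = 0.316 × 20.47% / 13.06% = 0.4953
β_Ingram = 0.321 × 37.01% / 13.06% = 0.9097
β_Galt = 0.603 × 50.84% / 13.06% = 2.3474
β_Corwin = 0.832 × 39.90% / 13.06% = 2.5419
β_P = Σ w_i β_i = 0.36×0.4953 + 0.07×0.9097 + 0.34×2.3474 + 0.23×2.5419 = 1.6247

1.625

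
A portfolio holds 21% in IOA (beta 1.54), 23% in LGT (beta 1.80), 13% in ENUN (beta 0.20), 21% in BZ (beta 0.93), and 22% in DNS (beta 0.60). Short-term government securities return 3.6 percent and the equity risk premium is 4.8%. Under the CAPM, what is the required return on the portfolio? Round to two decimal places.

β_P = Σ w_i β_i = 0.21×1.54 + 0.23×1.80 + 0.13×0.20 + 0.21×0.93 + 0.22×0.60 = 1.0907
E(R_P) = R_f + β_P × MRP = 3.6% + 1.0907 × 4.8% = 8.84%

8.84%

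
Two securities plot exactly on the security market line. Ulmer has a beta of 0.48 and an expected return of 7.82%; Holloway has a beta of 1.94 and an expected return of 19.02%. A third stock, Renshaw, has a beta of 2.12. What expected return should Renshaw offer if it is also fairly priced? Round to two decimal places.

MRP (SML slope) = (19.02% − 7.82%) / (1.94 − 0.48) = 11.20% / 1.46 = 7.6712%
R_f (intercept) = 7.82% − 0.48 × 7.6712% = 4.1378%
E(R_Renshaw) = R_f + β × MRP = 4.1378% + 2.12 × 7.6712% = 20.40%

20.40%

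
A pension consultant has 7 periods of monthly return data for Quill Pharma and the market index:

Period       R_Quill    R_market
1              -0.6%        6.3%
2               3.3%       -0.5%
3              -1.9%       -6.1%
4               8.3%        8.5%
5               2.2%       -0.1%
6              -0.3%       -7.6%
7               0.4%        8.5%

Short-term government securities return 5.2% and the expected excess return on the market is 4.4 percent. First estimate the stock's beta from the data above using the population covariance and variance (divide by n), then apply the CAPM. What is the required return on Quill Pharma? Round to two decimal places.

Mean R_i = (-0.6 + 3.3 − 1.9 + 8.3 + 2.2 − 0.3 + 0.4) / 7 = 1.6286%
Mean R_m = (6.3 − 0.5 − 6.1 + 8.5 − 0.1 − 7.6 + 8.5) / 7 = 1.2857%
Σ(R_i − R̄_i)(R_m − R̄_m) = 67.5129  ⇒  Cov = 67.5129 / 7 = 9.6447
Σ(R_m − R̄_m)² = 267.8486  ⇒  Var(R_m) = 267.8486 / 7 = 38.2641
β = Cov / Var(R_m) = 9.6447 / 38.2641 = 0.2521
E(R) = R_f + β × MRP = 5.2% + 0.2521 × 4.4% = 6.31%

6.31%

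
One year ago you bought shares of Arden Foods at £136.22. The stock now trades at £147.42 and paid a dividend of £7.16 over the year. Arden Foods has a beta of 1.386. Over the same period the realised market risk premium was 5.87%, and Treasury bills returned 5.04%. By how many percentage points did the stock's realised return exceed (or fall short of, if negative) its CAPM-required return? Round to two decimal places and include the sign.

+0.30%

Realised HPR = (P1 + D1 − P0) / P0 = (147.42 + 7.16 − 136.22) / 136.22 = 18.36 / 136.22 = 13.4782%
CAPM required = R_f + β·MRP = 5.04% + 1.386 × 5.87% = 13.17582%
α = realised − required = 13.4782% − 13.17582% = +0.30%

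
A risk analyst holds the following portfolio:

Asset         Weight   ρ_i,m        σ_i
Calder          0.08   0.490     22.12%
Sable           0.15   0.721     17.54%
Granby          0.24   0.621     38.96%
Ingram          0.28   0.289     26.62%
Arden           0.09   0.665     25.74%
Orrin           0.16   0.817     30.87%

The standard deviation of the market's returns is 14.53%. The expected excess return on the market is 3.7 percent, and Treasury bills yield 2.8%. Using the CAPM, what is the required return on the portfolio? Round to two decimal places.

β_Calder = 0.490 × 22.12% / 14.53% = 0.7460
β_Sable = 0.721 × 17.54% / 14.53% = 0.8704
β_Granby = 0.621 × 38.96% / 14.53% = 1.6651
β_Ingram = 0.289 × 26.62% / 14.53% = 0.5295
β_Arden = 0.665 × 25.74% / 14.53% = 1.1781
β_Orrin = 0.817 × 30.87% / 14.53% = 1.7358
β_P = Σ w_i β_i = 0.08×0.7460 + 0.15×0.8704 + 0.24×1.6651 + 0.28×0.5295 + 0.09×1.1781 + 0.16×1.7358 = 1.1219
E(R_P) = R_f + β_P × MRP = 2.8% + 1.1219 × 3.7% = 6.95%

6.95%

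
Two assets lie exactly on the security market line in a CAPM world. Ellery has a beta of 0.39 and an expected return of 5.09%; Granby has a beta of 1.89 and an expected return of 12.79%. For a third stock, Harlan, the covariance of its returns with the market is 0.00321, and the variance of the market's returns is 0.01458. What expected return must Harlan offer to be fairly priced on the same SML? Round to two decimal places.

4.22%

MRP = (12.79% − 5.09%) / (1.89 − 0.39) = 5.1333%
R_f = 5.09% − 0.39 × 5.1333% = 3.0880%
β_Harlan = Cov / Var(R_m) = 0.00321 / 0.01458 = 0.2202
E(R_Harlan) = R_f + β × MRP = 3.0880% + 0.2202 × 5.1333% = 4.22%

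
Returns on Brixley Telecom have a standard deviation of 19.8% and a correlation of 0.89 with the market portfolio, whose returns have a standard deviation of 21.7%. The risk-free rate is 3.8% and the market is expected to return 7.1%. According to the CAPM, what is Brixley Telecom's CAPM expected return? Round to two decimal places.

β = ρ × σ_i / σ_m = 0.89 × 19.8% / 21.7% = 0.8121
MRP = 7.1% − 3.8% = 3.30%
E(R) = 3.8% + 0.8121 × 3.3% = 6.48%

6.48%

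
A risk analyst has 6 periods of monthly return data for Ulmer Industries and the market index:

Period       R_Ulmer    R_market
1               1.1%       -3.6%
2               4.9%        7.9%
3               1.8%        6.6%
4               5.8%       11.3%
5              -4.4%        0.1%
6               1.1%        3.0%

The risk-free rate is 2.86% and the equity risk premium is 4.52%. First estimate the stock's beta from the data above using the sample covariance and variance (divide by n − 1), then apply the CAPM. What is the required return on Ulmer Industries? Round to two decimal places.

5.03%

Mean R_i = (1.1 + 4.9 + 1.8 + 5.8 − 4.4 + 1.1) / 6 = 1.7167%
Mean R_m = (-3.6 + 7.9 + 6.6 + 11.3 + 0.1 + 3.0) / 6 = 4.2167%
Σ(R_i − R̄_i)(R_m − R̄_m) = 71.5983  ⇒  Cov = 71.5983 / 5 = 14.3197
Σ(R_m − R̄_m)² = 148.9483  ⇒  Var(R_m) = 148.9483 / 5 = 29.7897
β = Cov / Var(R_m) = 14.3197 / 29.7897 = 0.4807
E(R) = R_f + β × MRP = 2.86% + 0.4807 × 4.52% = 5.03%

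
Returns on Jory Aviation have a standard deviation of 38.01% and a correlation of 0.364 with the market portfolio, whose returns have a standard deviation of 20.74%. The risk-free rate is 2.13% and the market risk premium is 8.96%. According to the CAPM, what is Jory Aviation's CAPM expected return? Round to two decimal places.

8.11%

β = ρ × σ_i / σ_m = 0.364 × 38.01% / 20.74% = 0.6671
E(R) = 2.13% + 0.6671 × 8.96% = 8.11%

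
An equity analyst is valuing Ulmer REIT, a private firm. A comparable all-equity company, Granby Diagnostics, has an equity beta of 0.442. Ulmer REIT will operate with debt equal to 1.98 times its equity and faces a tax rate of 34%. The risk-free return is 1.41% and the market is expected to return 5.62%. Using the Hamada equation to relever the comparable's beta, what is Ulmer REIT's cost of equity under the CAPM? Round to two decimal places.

5.70%

β_L = β_U × [1 + (1 − t)(D/E)] = 0.442 × [1 + (1 − 0.34) × 1.98]
    = 0.442 × [1 + 0.66 × 1.98] = 0.442 × 2.3068 = 1.0196
MRP = 5.62% − 1.41% = 4.21%
E(R) = R_f + β_L × MRP = 1.41% + 1.0196 × 4.21% = 5.70%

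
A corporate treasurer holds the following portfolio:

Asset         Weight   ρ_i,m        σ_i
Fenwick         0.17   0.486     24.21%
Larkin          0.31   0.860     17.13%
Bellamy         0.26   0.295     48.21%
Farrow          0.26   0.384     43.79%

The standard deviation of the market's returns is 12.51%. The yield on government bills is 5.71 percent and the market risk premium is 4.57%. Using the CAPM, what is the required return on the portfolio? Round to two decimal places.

β_Fenwick = 0.486 × 24.21% / 12.51% = 0.9405
β_Larkin = 0.860 × 17.13% / 12.51% = 1.1776
β_Bellamy = 0.295 × 48.21% / 12.51% = 1.1368
β_Farrow = 0.384 × 43.79% / 12.51% = 1.3442
β_P = Σ w_i β_i = 0.17×0.9405 + 0.31×1.1776 + 0.26×1.1368 + 0.26×1.3442 = 1.1700
E(R_P) = R_f + β_P × MRP = 5.71% + 1.1700 × 4.57% = 11.06%

11.06%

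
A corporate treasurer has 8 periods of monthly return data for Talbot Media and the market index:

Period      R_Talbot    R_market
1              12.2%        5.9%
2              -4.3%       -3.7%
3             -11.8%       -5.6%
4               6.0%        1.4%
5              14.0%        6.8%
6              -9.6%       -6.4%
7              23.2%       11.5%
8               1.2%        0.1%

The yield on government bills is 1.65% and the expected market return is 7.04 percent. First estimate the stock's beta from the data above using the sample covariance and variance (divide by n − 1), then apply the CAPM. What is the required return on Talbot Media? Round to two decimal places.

Mean R_i = (12.2 − 4.3 − 11.8 + 6.0 + 14.0 − 9.6 + 23.2 + 1.2) / 8 = 3.8625%
Mean R_m = (5.9 − 3.7 − 5.6 + 1.4 + 6.8 − 6.4 + 11.5 + 0.1) / 8 = 1.2500%
Σ(R_i − R̄_i)(R_m − R̄_m) = 547.3050  ⇒  Cov = 547.3050 / 7 = 78.1864
Σ(R_m − R̄_m)² = 288.7800  ⇒  Var(R_m) = 288.7800 / 7 = 41.2543
β = Cov / Var(R_m) = 78.1864 / 41.2543 = 1.8952
MRP = 7.04% − 1.65% = 5.39%
E(R) = R_f + β × MRP = 1.65% + 1.8952 × 5.39% = 11.87%

11.87%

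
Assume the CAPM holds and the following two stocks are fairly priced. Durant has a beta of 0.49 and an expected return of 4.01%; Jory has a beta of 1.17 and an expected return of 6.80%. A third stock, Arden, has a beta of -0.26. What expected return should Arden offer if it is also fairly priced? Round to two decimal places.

MRP (SML slope) = (6.80% − 4.01%) / (1.17 − 0.49) = 2.79% / 0.68 = 4.1029%
R_f (intercept) = 4.01% − 0.49 × 4.1029% = 1.9996%
E(R_Arden) = R_f + β × MRP = 1.9996% + -0.26 × 4.1029% = 0.93%

0.93%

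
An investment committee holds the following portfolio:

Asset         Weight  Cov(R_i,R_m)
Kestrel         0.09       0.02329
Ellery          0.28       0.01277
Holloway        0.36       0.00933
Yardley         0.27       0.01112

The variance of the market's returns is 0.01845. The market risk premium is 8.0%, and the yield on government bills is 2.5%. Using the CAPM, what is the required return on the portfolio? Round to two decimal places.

7.72%

β_Kestrel = 0.02329 / 0.01845 = 1.2623
β_Ellery = 0.01277 / 0.01845 = 0.6921
β_Holloway = 0.00933 / 0.01845 = 0.5057
β_Yardley = 0.01112 / 0.01845 = 0.6027
β_P = Σ w_i β_i = 0.09×1.2623 + 0.28×0.6921 + 0.36×0.5057 + 0.27×0.6027 = 0.6522
E(R_P) = R_f + β_P × MRP = 2.5% + 0.6522 × 8.0% = 7.72%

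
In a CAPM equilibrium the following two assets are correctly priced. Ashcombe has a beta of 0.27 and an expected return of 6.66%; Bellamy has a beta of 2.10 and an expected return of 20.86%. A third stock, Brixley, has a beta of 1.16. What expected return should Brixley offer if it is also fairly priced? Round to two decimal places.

MRP (SML slope) = (20.86% − 6.66%) / (2.10 − 0.27) = 14.20% / 1.83 = 7.7596%
R_f (intercept) = 6.66% − 0.27 × 7.7596% = 4.5649%
E(R_Brixley) = R_f + β × MRP = 4.5649% + 1.16 × 7.7596% = 13.57%

13.57%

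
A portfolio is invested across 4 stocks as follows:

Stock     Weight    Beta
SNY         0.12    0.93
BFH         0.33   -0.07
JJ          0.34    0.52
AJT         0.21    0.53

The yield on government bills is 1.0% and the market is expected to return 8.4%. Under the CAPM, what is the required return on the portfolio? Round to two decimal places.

β_P = Σ w_i β_i = 0.12×0.93 + 0.33×-0.07 + 0.34×0.52 + 0.21×0.53 = 0.3766
MRP = 8.4% − 1.0% = 7.40%
E(R_P) = R_f + β_P × MRP = 1.0% + 0.3766 × 7.4% = 3.79%

3.79%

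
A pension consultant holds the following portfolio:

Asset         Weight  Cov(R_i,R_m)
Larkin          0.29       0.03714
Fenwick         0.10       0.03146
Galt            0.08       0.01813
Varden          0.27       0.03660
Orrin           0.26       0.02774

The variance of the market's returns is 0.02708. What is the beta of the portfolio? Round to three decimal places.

1.199

β_Larkin = 0.03714 / 0.02708 = 1.3715
β_Fenwick = 0.03146 / 0.02708 = 1.1617
β_Galt = 0.01813 / 0.02708 = 0.6695
β_Varden = 0.03660 / 0.02708 = 1.3516
β_Orrin = 0.02774 / 0.02708 = 1.0244
β_P = Σ w_i β_i = 0.29×1.3715 + 0.10×1.1617 + 0.08×0.6695 + 0.27×1.3516 + 0.26×1.0244 = 1.1987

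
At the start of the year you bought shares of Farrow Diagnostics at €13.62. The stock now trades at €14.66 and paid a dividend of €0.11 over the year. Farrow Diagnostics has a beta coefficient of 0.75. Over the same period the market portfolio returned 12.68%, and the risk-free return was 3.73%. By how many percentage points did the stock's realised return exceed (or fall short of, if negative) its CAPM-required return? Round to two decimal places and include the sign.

-2.00%

Realised HPR = (P1 + D1 − P0) / P0 = (14.66 + 0.11 − 13.62) / 13.62 = 1.15 / 13.62 = 8.4435%
MRP = 12.68% − 3.73% = 8.95%
CAPM required = R_f + β·MRP = 3.73% + 0.75 × 8.95% = 10.4425%
α = realised − required = 8.4435% − 10.4425% = -2.00%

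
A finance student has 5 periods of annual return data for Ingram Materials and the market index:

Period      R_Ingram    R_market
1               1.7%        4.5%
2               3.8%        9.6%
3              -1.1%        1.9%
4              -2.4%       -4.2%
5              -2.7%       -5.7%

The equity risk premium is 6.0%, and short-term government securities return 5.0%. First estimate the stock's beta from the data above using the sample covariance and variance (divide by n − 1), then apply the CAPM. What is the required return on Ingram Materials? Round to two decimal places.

Mean R_i = (1.7 + 3.8 − 1.1 − 2.4 − 2.7) / 5 = -0.1400%
Mean R_m = (4.5 + 9.6 + 1.9 − 4.2 − 5.7) / 5 = 1.2200%
Σ(R_i − R̄_i)(R_m − R̄_m) = 68.3640  ⇒  Cov = 68.3640 / 4 = 17.0910
Σ(R_m − R̄_m)² = 158.7080  ⇒  Var(R_m) = 158.7080 / 4 = 39.6770
β = Cov / Var(R_m) = 17.0910 / 39.6770 = 0.4308
E(R) = R_f + β × MRP = 5.0% + 0.4308 × 6.0% = 7.58%

7.58%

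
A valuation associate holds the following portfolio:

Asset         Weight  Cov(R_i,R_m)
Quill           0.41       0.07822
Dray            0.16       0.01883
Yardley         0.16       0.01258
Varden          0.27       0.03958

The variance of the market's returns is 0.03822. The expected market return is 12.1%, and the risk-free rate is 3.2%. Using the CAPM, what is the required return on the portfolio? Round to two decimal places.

14.33%

β_Quill = 0.07822 / 0.03822 = 2.0466
β_Dray = 0.01883 / 0.03822 = 0.4927
β_Yardley = 0.01258 / 0.03822 = 0.3291
β_Varden = 0.03958 / 0.03822 = 1.0356
β_P = Σ w_i β_i = 0.41×2.0466 + 0.16×0.4927 + 0.16×0.3291 + 0.27×1.0356 = 1.2502
MRP = 12.1% − 3.2% = 8.90%
E(R_P) = R_f + β_P × MRP = 3.2% + 1.2502 × 8.9% = 14.33%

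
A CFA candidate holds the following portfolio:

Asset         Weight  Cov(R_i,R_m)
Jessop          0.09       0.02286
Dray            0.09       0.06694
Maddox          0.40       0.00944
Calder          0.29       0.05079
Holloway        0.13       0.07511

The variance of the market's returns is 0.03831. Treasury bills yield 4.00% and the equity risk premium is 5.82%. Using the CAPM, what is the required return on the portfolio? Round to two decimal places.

β_Jessop = 0.02286 / 0.03831 = 0.5967
β_Dray = 0.06694 / 0.03831 = 1.7473
β_Maddox = 0.00944 / 0.03831 = 0.2464
β_Calder = 0.05079 / 0.03831 = 1.3258
β_Holloway = 0.07511 / 0.03831 = 1.9606
β_P = Σ w_i β_i = 0.09×0.5967 + 0.09×1.7473 + 0.40×0.2464 + 0.29×1.3258 + 0.13×1.9606 = 0.9489
E(R_P) = R_f + β_P × MRP = 4.00% + 0.9489 × 5.82% = 9.52%

9.52%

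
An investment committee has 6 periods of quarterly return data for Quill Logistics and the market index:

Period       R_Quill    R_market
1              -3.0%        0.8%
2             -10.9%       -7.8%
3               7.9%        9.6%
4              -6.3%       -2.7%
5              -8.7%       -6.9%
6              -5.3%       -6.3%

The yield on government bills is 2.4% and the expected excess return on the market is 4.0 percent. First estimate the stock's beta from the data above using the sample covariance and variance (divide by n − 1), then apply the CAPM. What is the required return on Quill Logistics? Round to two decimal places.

6.25%

Mean R_i = (-3.0 − 10.9 + 7.9 − 6.3 − 8.7 − 5.3) / 6 = -4.3833%
Mean R_m = (0.8 − 7.8 + 9.6 − 2.7 − 6.9 − 6.3) / 6 = -2.2167%
Σ(R_i − R̄_i)(R_m − R̄_m) = 210.5917  ⇒  Cov = 210.5917 / 5 = 42.1183
Σ(R_m − R̄_m)² = 218.7483  ⇒  Var(R_m) = 218.7483 / 5 = 43.7497
β = Cov / Var(R_m) = 42.1183 / 43.7497 = 0.9627
E(R) = R_f + β × MRP = 2.4% + 0.9627 × 4.0% = 6.25%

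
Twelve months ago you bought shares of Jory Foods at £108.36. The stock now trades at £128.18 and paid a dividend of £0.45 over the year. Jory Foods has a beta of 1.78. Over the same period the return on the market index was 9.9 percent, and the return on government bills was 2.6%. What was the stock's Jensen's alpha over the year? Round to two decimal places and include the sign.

Realised HPR = (P1 + D1 − P0) / P0 = (128.18 + 0.45 − 108.36) / 108.36 = 20.27 / 108.36 = 18.7062%
MRP = 9.9% − 2.6% = 7.30%
CAPM required = R_f + β·MRP = 2.6% + 1.78 × 7.3% = 15.5940%
α = realised − required = 18.7062% − 15.5940% = +3.11%

+3.11%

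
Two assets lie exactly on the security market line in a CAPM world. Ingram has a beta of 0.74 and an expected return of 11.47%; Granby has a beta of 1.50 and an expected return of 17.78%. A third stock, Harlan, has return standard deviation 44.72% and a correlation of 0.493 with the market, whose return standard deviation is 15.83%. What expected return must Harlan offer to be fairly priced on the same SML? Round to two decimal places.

16.89%

MRP = (17.78% − 11.47%) / (1.50 − 0.74) = 8.3026%
R_f = 11.47% − 0.74 × 8.3026% = 5.3261%
β_Harlan = ρ·σ_i/σ_m = 0.493 × 44.72 / 15.83 = 1.3927
E(R_Harlan) = R_f + β × MRP = 5.3261% + 1.3927 × 8.3026% = 16.89%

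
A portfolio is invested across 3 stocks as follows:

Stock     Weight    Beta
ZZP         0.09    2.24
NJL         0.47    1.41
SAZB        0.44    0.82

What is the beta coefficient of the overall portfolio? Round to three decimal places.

1.225

β_P = Σ w_i β_i = 0.09×2.24 + 0.47×1.41 + 0.44×0.82 = 1.2251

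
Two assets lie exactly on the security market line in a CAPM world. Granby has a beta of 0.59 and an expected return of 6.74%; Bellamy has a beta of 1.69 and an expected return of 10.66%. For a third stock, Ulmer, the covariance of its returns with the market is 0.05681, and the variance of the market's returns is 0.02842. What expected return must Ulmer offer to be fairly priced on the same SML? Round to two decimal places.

11.76%

MRP = (10.66% − 6.74%) / (1.69 − 0.59) = 3.5636%
R_f = 6.74% − 0.59 × 3.5636% = 4.6375%
β_Ulmer = Cov / Var(R_m) = 0.05681 / 0.02842 = 1.9989
E(R_Ulmer) = R_f + β × MRP = 4.6375% + 1.9989 × 3.5636% = 11.76%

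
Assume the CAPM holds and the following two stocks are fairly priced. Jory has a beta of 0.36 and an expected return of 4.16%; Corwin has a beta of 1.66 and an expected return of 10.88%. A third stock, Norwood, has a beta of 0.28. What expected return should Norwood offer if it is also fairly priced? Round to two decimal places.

MRP (SML slope) = (10.88% − 4.16%) / (1.66 − 0.36) = 6.72% / 1.30 = 5.1692%
R_f (intercept) = 4.16% − 0.36 × 5.1692% = 2.2991%
E(R_Norwood) = R_f + β × MRP = 2.2991% + 0.28 × 5.1692% = 3.75%

3.75%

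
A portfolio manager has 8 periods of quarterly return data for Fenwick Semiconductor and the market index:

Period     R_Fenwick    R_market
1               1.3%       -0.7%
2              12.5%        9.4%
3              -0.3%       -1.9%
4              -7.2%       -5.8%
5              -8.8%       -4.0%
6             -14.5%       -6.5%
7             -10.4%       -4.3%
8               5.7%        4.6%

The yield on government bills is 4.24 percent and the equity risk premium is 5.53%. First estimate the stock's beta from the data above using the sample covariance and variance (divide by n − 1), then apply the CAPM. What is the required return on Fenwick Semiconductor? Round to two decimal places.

Mean R_i = (1.3 + 12.5 − 0.3 − 7.2 − 8.8 − 14.5 − 10.4 + 5.7) / 8 = -2.7125%
Mean R_m = (-0.7 + 9.4 − 1.9 − 5.8 − 4.0 − 6.5 − 4.3 + 4.6) / 8 = -1.1500%
Σ(R_i − R̄_i)(R_m − R̄_m) = 334.3550  ⇒  Cov = 334.3550 / 7 = 47.7650
Σ(R_m − R̄_m)² = 213.4200  ⇒  Var(R_m) = 213.4200 / 7 = 30.4886
β = Cov / Var(R_m) = 47.7650 / 30.4886 = 1.5667
E(R) = R_f + β × MRP = 4.24% + 1.5667 × 5.53% = 12.90%

12.90%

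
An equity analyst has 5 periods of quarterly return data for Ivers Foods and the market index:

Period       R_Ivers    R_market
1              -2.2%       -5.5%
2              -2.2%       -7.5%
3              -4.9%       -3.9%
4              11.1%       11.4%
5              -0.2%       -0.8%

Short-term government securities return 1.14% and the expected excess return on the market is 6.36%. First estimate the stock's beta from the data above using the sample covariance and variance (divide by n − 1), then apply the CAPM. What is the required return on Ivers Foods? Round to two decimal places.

Mean R_i = (-2.2 − 2.2 − 4.9 + 11.1 − 0.2) / 5 = 0.3200%
Mean R_m = (-5.5 − 7.5 − 3.9 + 11.4 − 0.8) / 5 = -1.2600%
Σ(R_i − R̄_i)(R_m − R̄_m) = 176.4260  ⇒  Cov = 176.4260 / 4 = 44.1065
Σ(R_m − R̄_m)² = 224.3720  ⇒  Var(R_m) = 224.3720 / 4 = 56.0930
β = Cov / Var(R_m) = 44.1065 / 56.0930 = 0.7863
E(R) = R_f + β × MRP = 1.14% + 0.7863 × 6.36% = 6.14%

6.14%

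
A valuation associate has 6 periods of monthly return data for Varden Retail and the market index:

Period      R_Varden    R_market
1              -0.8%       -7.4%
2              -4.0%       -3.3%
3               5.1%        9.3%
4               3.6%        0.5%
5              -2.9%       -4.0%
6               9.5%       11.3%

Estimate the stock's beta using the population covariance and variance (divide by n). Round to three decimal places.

Mean R_i = (-0.8 − 4.0 + 5.1 + 3.6 − 2.9 + 9.5) / 6 = 1.7500%
Mean R_m = (-7.4 − 3.3 + 9.3 + 0.5 − 4.0 + 11.3) / 6 = 1.0667%
Σ(R_i − R̄_i)(R_m − R̄_m) = 176.1000  ⇒  Cov = 176.1000 / 6 = 29.3500
Σ(R_m − R̄_m)² = 289.2533  ⇒  Var(R_m) = 289.2533 / 6 = 48.2089
β = Cov / Var(R_m) = 29.3500 / 48.2089 = 0.6088

0.609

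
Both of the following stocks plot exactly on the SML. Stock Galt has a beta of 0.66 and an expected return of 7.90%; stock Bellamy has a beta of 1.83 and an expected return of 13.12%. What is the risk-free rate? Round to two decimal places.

4.96%

Both satisfy E(R) = R_f + β·MRP, so the slope of the SML is
MRP = (13.12% − 7.90%) / (1.83 − 0.66) = 5.22% / 1.17 = 4.4615%
R_f = E(R_Galt) − β_Galt·MRP = 7.90% − 0.66 × 4.4615% = 4.9554%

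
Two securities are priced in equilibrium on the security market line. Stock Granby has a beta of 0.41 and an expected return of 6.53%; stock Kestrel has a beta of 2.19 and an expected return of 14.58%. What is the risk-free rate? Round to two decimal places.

Both satisfy E(R) = R_f + β·MRP, so the slope of the SML is
MRP = (14.58% − 6.53%) / (2.19 − 0.41) = 8.05% / 1.78 = 4.5225%
R_f = E(R_Granby) − β_Granby·MRP = 6.53% − 0.41 × 4.5225% = 4.6758%

4.68%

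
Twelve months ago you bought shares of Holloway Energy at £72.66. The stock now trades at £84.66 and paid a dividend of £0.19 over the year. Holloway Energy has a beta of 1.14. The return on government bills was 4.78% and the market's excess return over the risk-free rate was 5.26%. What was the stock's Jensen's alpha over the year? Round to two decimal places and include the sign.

Realised HPR = (P1 + D1 − P0) / P0 = (84.66 + 0.19 − 72.66) / 72.66 = 12.19 / 72.66 = 16.7768%
CAPM required = R_f + β·MRP = 4.78% + 1.14 × 5.26% = 10.7764%
α = realised − required = 16.7768% − 10.7764% = +6.00%

+6.00%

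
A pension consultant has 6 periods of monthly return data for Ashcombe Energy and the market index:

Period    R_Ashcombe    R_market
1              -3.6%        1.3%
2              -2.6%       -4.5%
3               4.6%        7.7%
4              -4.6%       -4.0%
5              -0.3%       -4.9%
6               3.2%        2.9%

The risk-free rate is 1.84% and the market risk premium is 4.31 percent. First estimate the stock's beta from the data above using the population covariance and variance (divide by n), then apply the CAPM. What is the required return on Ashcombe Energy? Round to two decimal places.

Mean R_i = (-3.6 − 2.6 + 4.6 − 4.6 − 0.3 + 3.2) / 6 = -0.5500%
Mean R_m = (1.3 − 4.5 + 7.7 − 4.0 − 4.9 + 2.9) / 6 = -0.2500%
Σ(R_i − R̄_i)(R_m − R̄_m) = 70.7650  ⇒  Cov = 70.7650 / 6 = 11.7942
Σ(R_m − R̄_m)² = 129.2750  ⇒  Var(R_m) = 129.2750 / 6 = 21.5458
β = Cov / Var(R_m) = 11.7942 / 21.5458 = 0.5474
E(R) = R_f + β × MRP = 1.84% + 0.5474 × 4.31% = 4.20%

4.20%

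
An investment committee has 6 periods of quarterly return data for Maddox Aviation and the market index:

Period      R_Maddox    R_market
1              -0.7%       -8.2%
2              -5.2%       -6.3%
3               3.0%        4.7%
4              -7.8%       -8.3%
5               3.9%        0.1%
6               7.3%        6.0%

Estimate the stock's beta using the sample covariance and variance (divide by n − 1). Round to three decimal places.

Mean R_i = (-0.7 − 5.2 + 3.0 − 7.8 + 3.9 + 7.3) / 6 = 0.0833%
Mean R_m = (-8.2 − 6.3 + 4.7 − 8.3 + 0.1 + 6.0) / 6 = -2.0000%
Σ(R_i − R̄_i)(R_m − R̄_m) = 162.5300  ⇒  Cov = 162.5300 / 5 = 32.5060
Σ(R_m − R̄_m)² = 209.9200  ⇒  Var(R_m) = 209.9200 / 5 = 41.9840
β = Cov / Var(R_m) = 32.5060 / 41.9840 = 0.7742

0.774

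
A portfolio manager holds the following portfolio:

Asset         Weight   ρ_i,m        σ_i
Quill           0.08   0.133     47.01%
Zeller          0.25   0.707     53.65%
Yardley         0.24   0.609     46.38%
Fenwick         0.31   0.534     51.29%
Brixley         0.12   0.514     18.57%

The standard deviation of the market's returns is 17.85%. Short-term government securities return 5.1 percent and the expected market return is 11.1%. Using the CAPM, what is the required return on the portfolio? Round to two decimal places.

β_Quill = 0.133 × 47.01% / 17.85% = 0.3503
β_Zeller = 0.707 × 53.65% / 17.85% = 2.1250
β_Yardley = 0.609 × 46.38% / 17.85% = 1.5824
β_Fenwick = 0.534 × 51.29% / 17.85% = 1.5344
β_Brixley = 0.514 × 18.57% / 17.85% = 0.5347
β_P = Σ w_i β_i = 0.08×0.3503 + 0.25×2.1250 + 0.24×1.5824 + 0.31×1.5344 + 0.12×0.5347 = 1.4789
MRP = 11.1% − 5.1% = 6.00%
E(R_P) = R_f + β_P × MRP = 5.1% + 1.4789 × 6.0% = 13.97%

13.97%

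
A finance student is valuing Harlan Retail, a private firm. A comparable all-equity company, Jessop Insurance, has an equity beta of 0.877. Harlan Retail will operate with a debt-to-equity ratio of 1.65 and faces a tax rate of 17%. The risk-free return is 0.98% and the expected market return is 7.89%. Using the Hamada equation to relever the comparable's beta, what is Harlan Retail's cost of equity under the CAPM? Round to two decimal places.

15.34%

β_L = β_U × [1 + (1 − t)(D/E)] = 0.877 × [1 + (1 − 0.17) × 1.65]
    = 0.877 × [1 + 0.83 × 1.65] = 0.877 × 2.3695 = 2.0781
MRP = 7.89% − 0.98% = 6.91%
E(R) = R_f + β_L × MRP = 0.98% + 2.0781 × 6.91% = 15.34%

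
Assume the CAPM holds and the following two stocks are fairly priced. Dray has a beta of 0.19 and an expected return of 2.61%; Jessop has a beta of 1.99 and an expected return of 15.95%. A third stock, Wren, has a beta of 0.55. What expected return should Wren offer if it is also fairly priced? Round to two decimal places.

MRP (SML slope) = (15.95% − 2.61%) / (1.99 − 0.19) = 13.34% / 1.80 = 7.4111%
R_f (intercept) = 2.61% − 0.19 × 7.4111% = 1.2019%
E(R_Wren) = R_f + β × MRP = 1.2019% + 0.55 × 7.4111% = 5.28%

5.28%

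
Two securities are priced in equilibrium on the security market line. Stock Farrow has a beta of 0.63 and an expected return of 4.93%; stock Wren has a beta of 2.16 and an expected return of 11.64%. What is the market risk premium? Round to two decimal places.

Both satisfy E(R) = R_f + β·MRP, so the slope of the SML is
MRP = (11.64% − 4.93%) / (2.16 − 0.63) = 6.71% / 1.53 = 4.3856%

4.39%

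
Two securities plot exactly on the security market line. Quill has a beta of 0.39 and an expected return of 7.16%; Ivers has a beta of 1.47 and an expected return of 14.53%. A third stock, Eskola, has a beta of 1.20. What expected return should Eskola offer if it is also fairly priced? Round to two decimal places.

12.69%

MRP (SML slope) = (14.53% − 7.16%) / (1.47 − 0.39) = 7.37% / 1.08 = 6.8241%
R_f (intercept) = 7.16% − 0.39 × 6.8241% = 4.4986%
E(R_Eskola) = R_f + β × MRP = 4.4986% + 1.20 × 6.8241% = 12.69%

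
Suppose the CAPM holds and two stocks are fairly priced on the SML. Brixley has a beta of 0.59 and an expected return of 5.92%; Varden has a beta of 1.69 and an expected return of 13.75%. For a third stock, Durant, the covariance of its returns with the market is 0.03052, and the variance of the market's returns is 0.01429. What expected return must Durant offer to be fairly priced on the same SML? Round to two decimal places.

16.92%

MRP = (13.75% − 5.92%) / (1.69 − 0.59) = 7.1182%
R_f = 5.92% − 0.59 × 7.1182% = 1.7203%
β_Durant = Cov / Var(R_m) = 0.03052 / 0.01429 = 2.1358
E(R_Durant) = R_f + β × MRP = 1.7203% + 2.1358 × 7.1182% = 16.92%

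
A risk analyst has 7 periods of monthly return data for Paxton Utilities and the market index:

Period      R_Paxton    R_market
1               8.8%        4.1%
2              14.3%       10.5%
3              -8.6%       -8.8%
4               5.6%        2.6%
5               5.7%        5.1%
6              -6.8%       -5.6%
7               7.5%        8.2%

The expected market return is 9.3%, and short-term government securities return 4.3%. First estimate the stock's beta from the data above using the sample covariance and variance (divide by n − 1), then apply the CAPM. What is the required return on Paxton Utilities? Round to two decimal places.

Mean R_i = (8.8 + 14.3 − 8.6 + 5.6 + 5.7 − 6.8 + 7.5) / 7 = 3.7857%
Mean R_m = (4.1 + 10.5 − 8.8 + 2.6 + 5.1 − 5.6 + 8.2) / 7 = 2.3000%
Σ(R_i − R̄_i)(R_m − R̄_m) = 344.1700  ⇒  Cov = 344.1700 / 6 = 57.3617
Σ(R_m − R̄_m)² = 298.8400  ⇒  Var(R_m) = 298.8400 / 6 = 49.8067
β = Cov / Var(R_m) = 57.3617 / 49.8067 = 1.1517
MRP = 9.3% − 4.3% = 5.00%
E(R) = R_f + β × MRP = 4.3% + 1.1517 × 5.0% = 10.06%

10.06%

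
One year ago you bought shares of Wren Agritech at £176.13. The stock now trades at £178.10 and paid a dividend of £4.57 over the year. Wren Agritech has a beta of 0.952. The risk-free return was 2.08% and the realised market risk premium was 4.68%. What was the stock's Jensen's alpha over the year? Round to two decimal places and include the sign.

-2.82%

Realised HPR = (P1 + D1 − P0) / P0 = (178.10 + 4.57 − 176.13) / 176.13 = 6.54 / 176.13 = 3.7132%
CAPM required = R_f + β·MRP = 2.08% + 0.952 × 4.68% = 6.53536%
α = realised − required = 3.7132% − 6.53536% = -2.82%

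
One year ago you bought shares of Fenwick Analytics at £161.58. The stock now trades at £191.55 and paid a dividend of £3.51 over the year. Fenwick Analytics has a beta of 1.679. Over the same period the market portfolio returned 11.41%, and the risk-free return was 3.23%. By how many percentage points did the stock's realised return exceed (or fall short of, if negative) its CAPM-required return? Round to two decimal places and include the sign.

Realised HPR = (P1 + D1 − P0) / P0 = (191.55 + 3.51 − 161.58) / 161.58 = 33.48 / 161.58 = 20.7204%
MRP = 11.41% − 3.23% = 8.18%
CAPM required = R_f + β·MRP = 3.23% + 1.679 × 8.18% = 16.96422%
α = realised − required = 20.7204% − 16.96422% = +3.76%

+3.76%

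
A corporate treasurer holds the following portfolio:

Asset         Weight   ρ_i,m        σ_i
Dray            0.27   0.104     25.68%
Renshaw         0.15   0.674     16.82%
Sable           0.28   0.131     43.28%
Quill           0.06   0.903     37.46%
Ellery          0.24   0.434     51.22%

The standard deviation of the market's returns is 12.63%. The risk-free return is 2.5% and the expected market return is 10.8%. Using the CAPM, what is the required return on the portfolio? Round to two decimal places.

9.97%

β_Dray = 0.104 × 25.68% / 12.63% = 0.2115
β_Renshaw = 0.674 × 16.82% / 12.63% = 0.8976
β_Sable = 0.131 × 43.28% / 12.63% = 0.4489
β_Quill = 0.903 × 37.46% / 12.63% = 2.6783
β_Ellery = 0.434 × 51.22% / 12.63% = 1.7601
β_P = Σ w_i β_i = 0.27×0.2115 + 0.15×0.8976 + 0.28×0.4489 + 0.06×2.6783 + 0.24×1.7601 = 0.9006
MRP = 10.8% − 2.5% = 8.30%
E(R_P) = R_f + β_P × MRP = 2.5% + 0.9006 × 8.3% = 9.97%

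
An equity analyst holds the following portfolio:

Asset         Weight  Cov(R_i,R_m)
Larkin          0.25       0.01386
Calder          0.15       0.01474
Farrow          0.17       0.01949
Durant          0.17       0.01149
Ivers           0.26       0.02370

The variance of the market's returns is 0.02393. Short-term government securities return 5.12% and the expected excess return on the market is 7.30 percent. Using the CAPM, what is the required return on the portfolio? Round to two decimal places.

10.34%

β_Larkin = 0.01386 / 0.02393 = 0.5792
β_Calder = 0.01474 / 0.02393 = 0.6160
β_Farrow = 0.01949 / 0.02393 = 0.8145
β_Durant = 0.01149 / 0.02393 = 0.4802
β_Ivers = 0.02370 / 0.02393 = 0.9904
β_P = Σ w_i β_i = 0.25×0.5792 + 0.15×0.6160 + 0.17×0.8145 + 0.17×0.4802 + 0.26×0.9904 = 0.7148
E(R_P) = R_f + β_P × MRP = 5.12% + 0.7148 × 7.30% = 10.34%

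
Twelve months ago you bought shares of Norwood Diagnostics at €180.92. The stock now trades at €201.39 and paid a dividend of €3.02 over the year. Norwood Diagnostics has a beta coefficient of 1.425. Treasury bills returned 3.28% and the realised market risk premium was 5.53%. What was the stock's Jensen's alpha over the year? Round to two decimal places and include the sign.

Realised HPR = (P1 + D1 − P0) / P0 = (201.39 + 3.02 − 180.92) / 180.92 = 23.49 / 180.92 = 12.9836%
CAPM required = R_f + β·MRP = 3.28% + 1.425 × 5.53% = 11.16025%
α = realised − required = 12.9836% − 11.16025% = +1.82%

+1.82%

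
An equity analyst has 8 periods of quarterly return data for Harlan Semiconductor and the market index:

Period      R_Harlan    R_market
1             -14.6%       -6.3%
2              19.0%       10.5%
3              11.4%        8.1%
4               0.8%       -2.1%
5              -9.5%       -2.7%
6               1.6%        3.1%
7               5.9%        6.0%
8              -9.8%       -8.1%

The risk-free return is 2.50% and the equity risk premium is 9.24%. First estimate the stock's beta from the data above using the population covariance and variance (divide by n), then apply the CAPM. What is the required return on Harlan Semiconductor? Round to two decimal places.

17.15%

Mean R_i = (-14.6 + 19.0 + 11.4 + 0.8 − 9.5 + 1.6 + 5.9 − 9.8) / 8 = 0.6000%
Mean R_m = (-6.3 + 10.5 + 8.1 − 2.1 − 2.7 + 3.1 + 6.0 − 8.1) / 8 = 1.0625%
Σ(R_i − R̄_i)(R_m − R̄_m) = 522.4300  ⇒  Cov = 522.4300 / 8 = 65.3038
Σ(R_m − R̄_m)² = 329.4388  ⇒  Var(R_m) = 329.4388 / 8 = 41.1799
β = Cov / Var(R_m) = 65.3038 / 41.1799 = 1.5858
E(R) = R_f + β × MRP = 2.50% + 1.5858 × 9.24% = 17.15%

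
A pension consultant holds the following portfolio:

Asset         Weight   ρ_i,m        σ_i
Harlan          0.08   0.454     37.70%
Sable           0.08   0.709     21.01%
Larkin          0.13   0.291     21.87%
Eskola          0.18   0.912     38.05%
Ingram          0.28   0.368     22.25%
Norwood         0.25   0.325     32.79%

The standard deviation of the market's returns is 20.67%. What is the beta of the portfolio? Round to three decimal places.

β_Harlan = 0.454 × 37.70% / 20.67% = 0.8281
β_Sable = 0.709 × 21.01% / 20.67% = 0.7207
β_Larkin = 0.291 × 21.87% / 20.67% = 0.3079
β_Eskola = 0.912 × 38.05% / 20.67% = 1.6788
β_Ingram = 0.368 × 22.25% / 20.67% = 0.3961
β_Norwood = 0.325 × 32.79% / 20.67% = 0.5156
β_P = Σ w_i β_i = 0.08×0.8281 + 0.08×0.7207 + 0.13×0.3079 + 0.18×1.6788 + 0.28×0.3961 + 0.25×0.5156 = 0.7059

0.706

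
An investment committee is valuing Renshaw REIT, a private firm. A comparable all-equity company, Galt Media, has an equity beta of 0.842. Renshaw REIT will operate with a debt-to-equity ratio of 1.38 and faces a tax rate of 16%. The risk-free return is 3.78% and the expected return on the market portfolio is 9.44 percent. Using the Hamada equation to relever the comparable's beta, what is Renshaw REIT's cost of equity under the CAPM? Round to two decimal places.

14.07%

β_L = β_U × [1 + (1 − t)(D/E)] = 0.842 × [1 + (1 − 0.16) × 1.38]
    = 0.842 × [1 + 0.84 × 1.38] = 0.842 × 2.1592 = 1.8180
MRP = 9.44% − 3.78% = 5.66%
E(R) = R_f + β_L × MRP = 3.78% + 1.8180 × 5.66% = 14.07%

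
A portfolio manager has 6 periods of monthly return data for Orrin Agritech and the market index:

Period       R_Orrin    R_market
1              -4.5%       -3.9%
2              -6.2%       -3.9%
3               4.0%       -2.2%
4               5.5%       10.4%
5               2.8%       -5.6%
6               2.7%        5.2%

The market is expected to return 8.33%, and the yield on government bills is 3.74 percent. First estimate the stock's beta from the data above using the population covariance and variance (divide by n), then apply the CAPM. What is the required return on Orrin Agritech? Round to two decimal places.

Mean R_i = (-4.5 − 6.2 + 4.0 + 5.5 + 2.8 + 2.7) / 6 = 0.7167%
Mean R_m = (-3.9 − 3.9 − 2.2 + 10.4 − 5.6 + 5.2) / 6 = 0.0000%
Σ(R_i − R̄_i)(R_m − R̄_m) = 88.4900  ⇒  Cov = 88.4900 / 6 = 14.7483
Σ(R_m − R̄_m)² = 201.8200  ⇒  Var(R_m) = 201.8200 / 6 = 33.6367
β = Cov / Var(R_m) = 14.7483 / 33.6367 = 0.4385
MRP = 8.33% − 3.74% = 4.59%
E(R) = R_f + β × MRP = 3.74% + 0.4385 × 4.59% = 5.75%

5.75%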